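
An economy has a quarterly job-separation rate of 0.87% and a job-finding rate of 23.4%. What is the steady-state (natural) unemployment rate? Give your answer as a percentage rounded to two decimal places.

Steady-state unemployment rate ≈ 3.58%.

At steady state the flows balance: s·E = f·U, so U/(E+U) = s/(s+f).
u* = 0.87 / (0.87 + 23.4) = 0.87 / 24.27 = 3.58%.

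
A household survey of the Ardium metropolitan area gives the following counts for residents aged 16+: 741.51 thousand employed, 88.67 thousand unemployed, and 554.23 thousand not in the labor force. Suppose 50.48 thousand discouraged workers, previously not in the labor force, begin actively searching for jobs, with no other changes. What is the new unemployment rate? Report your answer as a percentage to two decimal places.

New unemployment rate ≈ 15.80%.

Initially, labor force = 741.51 + 88.67 = 830.18 thousand, so u = 88.67/830.18 = 10.68%.
After the change, unemployed and labor force both rise by 50.48 → E = 741.51, U = 139.15, labor force = 880.66 thousand.
New unemployment rate = 139.15 / 880.66 = 15.80%.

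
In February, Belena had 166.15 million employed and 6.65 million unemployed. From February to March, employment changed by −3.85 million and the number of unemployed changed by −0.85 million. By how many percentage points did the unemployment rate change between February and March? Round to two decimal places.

February: labor force = 166.15 + 6.65 = 172.80; u = 6.65/172.80 = 3.85%.
March: labor force = 162.30 + 5.80 = 168.10; u = 5.80/168.10 = 3.45%.
Change = 3.45% − 3.85% = −0.40 pp.

The unemployment rate changed by −0.40 percentage points.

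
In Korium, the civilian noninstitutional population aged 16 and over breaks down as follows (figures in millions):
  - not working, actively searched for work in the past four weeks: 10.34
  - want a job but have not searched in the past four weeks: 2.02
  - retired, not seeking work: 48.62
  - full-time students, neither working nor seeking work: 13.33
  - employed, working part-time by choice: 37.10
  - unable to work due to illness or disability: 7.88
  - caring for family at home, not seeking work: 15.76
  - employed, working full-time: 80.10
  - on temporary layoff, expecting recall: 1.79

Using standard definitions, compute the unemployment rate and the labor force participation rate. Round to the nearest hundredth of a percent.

Employed = 37.10 + 80.10 = 117.20 million.
Unemployed = 10.34 + 1.79 = 12.13 million (jobless and actively searching, or on temporary layoff).
Labor force = 117.20 + 12.13 = 129.33 million.
Not in labor force = 2.02 + 48.62 + 13.33 + 7.88 + 15.76 = 87.61 million (those not working and not actively searching are outside the labor force — including those who want a job but have given up searching).
Civilian working-age population = 129.33 + 87.61 = 216.94 million.
Unemployment rate = 12.13 / 129.33 = 9.38%.
Labor force participation rate = 129.33 / 216.94 = 59.62%.

Unemployment rate ≈ 9.38%; labor force participation rate ≈ 59.62%.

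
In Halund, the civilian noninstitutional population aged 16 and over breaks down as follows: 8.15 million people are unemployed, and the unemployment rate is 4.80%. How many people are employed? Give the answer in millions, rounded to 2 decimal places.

Labor force = U / u = 8.15 / 0.0480 ≈ 169.79 million.
Employed = labor force − unemployed = 169.79 − 8.15 = 161.64 million.

About 161.64 million are employed.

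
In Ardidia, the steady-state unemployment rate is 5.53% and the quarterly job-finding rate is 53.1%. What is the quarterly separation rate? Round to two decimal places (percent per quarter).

From u* = s/(s+f): s = u·f/(1−u).
s = 0.0553 × 53.1 / (1 − 0.0553) = 2.9364 / 0.9447 ≈ 3.11% per quarter.

Separation rate ≈ 3.11% per quarter.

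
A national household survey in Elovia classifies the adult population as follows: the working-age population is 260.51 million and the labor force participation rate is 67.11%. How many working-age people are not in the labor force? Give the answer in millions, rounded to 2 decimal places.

About 85.68 million are not in the labor force.

Share not in the labor force = 1 − 0.6711 = 0.3289.
Not in labor force = 0.3289 × 260.51 ≈ 85.68 million.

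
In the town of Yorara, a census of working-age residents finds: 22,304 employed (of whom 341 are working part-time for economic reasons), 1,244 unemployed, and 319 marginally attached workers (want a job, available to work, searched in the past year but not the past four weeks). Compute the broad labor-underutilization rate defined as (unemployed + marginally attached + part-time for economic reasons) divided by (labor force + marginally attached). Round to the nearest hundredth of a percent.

Labor force = 22,304 + 1,244 = 23,548.
Numerator = 1,244 + 319 + 341 = 1,904.
Denominator = 23,548 + 319 = 23,867.
Broad rate = 1,904 / 23,867 = 7.98%.

Broad underutilization rate ≈ 7.98%.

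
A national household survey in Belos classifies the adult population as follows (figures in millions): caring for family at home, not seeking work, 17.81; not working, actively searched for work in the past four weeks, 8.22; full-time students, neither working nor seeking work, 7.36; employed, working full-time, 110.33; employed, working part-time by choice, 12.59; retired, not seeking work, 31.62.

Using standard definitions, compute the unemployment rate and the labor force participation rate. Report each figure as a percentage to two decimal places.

Unemployment rate ≈ 6.27%; labor force participation rate ≈ 69.78%.

Employed = 110.33 + 12.59 = 122.92 million.
Unemployed = 8.22 million.
Labor force = 122.92 + 8.22 = 131.14 million.
Not in labor force = 17.81 + 7.36 + 31.62 = 56.79 million (those not working and not actively searching are outside the labor force).
Civilian working-age population = 131.14 + 56.79 = 187.93 million.
Unemployment rate = 8.22 / 131.14 = 6.27%.
Labor force participation rate = 131.14 / 187.93 = 69.78%.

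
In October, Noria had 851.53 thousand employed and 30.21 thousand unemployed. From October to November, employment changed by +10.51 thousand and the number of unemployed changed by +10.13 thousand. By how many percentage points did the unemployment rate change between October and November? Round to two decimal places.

The unemployment rate changed by +1.04 percentage points.

October: labor force = 851.53 + 30.21 = 881.74; u = 30.21/881.74 = 3.43%.
November: labor force = 862.04 + 40.34 = 902.38; u = 40.34/902.38 = 4.47%.
Change = 4.47% − 3.43% = +1.04 pp.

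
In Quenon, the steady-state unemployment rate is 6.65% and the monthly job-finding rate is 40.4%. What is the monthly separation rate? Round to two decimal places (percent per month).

From u* = s/(s+f): s = u·f/(1−u).
s = 0.0665 × 40.4 / (1 − 0.0665) = 2.6866 / 0.9335 ≈ 2.88% per month.

Separation rate ≈ 2.88% per month.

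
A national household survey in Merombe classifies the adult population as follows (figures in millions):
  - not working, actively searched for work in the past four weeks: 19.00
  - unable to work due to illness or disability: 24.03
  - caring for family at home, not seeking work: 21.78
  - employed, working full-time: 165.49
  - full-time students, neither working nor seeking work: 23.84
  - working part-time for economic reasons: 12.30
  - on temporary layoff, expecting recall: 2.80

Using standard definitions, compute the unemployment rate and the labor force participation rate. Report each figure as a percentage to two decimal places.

Unemployment rate ≈ 10.92%; labor force participation rate ≈ 74.13%.

Employed = 165.49 + 12.30 = 177.79 million (anyone who worked, including part-time for economic reasons, counts as employed).
Unemployed = 19.00 + 2.80 = 21.80 million (jobless and actively searching, or on temporary layoff).
Labor force = 177.79 + 21.80 = 199.59 million.
Not in labor force = 24.03 + 21.78 + 23.84 = 69.65 million (those not working and not actively searching are outside the labor force).
Civilian working-age population = 199.59 + 69.65 = 269.24 million.
Unemployment rate = 21.80 / 199.59 = 10.92%.
Labor force participation rate = 199.59 / 269.24 = 74.13%.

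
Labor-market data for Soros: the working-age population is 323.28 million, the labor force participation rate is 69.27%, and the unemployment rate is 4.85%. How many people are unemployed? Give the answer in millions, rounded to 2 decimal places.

Labor force = 0.6927 × 323.28 = 223.94 million.
Unemployed = 0.0485 × 223.94 ≈ 10.86 million.

About 10.86 million are unemployed.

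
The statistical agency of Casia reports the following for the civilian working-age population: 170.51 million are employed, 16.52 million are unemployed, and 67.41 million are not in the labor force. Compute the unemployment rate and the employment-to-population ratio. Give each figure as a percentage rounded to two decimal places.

Unemployment rate ≈ 8.83%; employment-population ratio ≈ 67.01%.

Labor force = employed + unemployed = 170.51 + 16.52 = 187.03 million.
Working-age population = 187.03 + 67.41 = 254.44 million.
Unemployment rate = 16.52 / 187.03 = 8.83%.
Employment-population ratio = 170.51 / 254.44 = 67.01%.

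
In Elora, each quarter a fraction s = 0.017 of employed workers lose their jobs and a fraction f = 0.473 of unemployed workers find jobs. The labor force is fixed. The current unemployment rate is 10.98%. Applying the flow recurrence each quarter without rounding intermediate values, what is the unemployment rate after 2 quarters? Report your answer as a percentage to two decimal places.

Unemployment rate after two quarters ≈ 5.42%.

With a fixed labor force, u_{t+1} = u_t + s·(1−u_t) − f·u_t = u_t·(1−s−f) + s.
Here 1−s−f = 0.510 and s = 0.017.
u_1 = 0.109800 × 0.510 + 0.017 = 0.072998.
u_2 = 0.072998 × 0.510 + 0.017 = 0.054229.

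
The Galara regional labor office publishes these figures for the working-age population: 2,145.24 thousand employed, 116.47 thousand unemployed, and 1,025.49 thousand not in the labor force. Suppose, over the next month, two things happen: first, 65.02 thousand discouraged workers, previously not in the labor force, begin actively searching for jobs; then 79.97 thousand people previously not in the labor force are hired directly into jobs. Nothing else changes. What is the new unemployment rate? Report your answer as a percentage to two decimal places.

Initially, labor force = 2,145.24 + 116.47 = 2,261.71 thousand, so u = 116.47/2,261.71 = 5.15%.
After the first change, unemployed and labor force both rise by 65.02 → E = 2,145.24, U = 181.49, labor force = 2,326.73 thousand.
After the second change, employed and labor force both rise by 79.97; unemployed unchanged → E = 2,225.21, U = 181.49, labor force = 2,406.70 thousand.
New unemployment rate = 181.49 / 2,406.70 = 7.54%.

New unemployment rate ≈ 7.54%.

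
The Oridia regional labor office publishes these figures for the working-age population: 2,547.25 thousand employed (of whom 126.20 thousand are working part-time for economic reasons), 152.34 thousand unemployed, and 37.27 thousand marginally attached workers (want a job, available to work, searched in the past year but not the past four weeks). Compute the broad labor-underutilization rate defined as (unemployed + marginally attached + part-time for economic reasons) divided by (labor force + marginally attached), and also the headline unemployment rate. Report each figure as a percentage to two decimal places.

Labor force = 2,547.25 + 152.34 = 2,699.59 thousand.
Numerator = 152.34 + 37.27 + 126.20 = 315.81 thousand.
Denominator = 2,699.59 + 37.27 = 2,736.86 thousand.
Broad rate = 315.81 / 2,736.86 = 11.54%.
Headline unemployment rate = 152.34 / 2,699.59 = 5.64%.

Broad underutilization rate ≈ 11.54%; headline unemployment rate ≈ 5.64%.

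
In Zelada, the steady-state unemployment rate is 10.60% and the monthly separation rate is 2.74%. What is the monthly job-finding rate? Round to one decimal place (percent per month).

Job-finding rate ≈ 23.1% per month.

From u* = s/(s+f): f = s·(1−u)/u.
f = 2.74 × (1 − 0.1060) / 0.1060 = 2.4496 / 0.1060 ≈ 23.1% per month.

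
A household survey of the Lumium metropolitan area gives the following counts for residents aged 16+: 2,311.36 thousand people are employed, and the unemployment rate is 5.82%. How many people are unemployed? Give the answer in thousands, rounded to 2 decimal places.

Let U be the number unemployed. The labor force is E + U, and U/(E+U) = 0.0582.
So U = 0.0582 × 2,311.36 / (1 − 0.0582) = 134.5212 / 0.9418 ≈ 142.83 thousand.

About 142.83 thousand are unemployed.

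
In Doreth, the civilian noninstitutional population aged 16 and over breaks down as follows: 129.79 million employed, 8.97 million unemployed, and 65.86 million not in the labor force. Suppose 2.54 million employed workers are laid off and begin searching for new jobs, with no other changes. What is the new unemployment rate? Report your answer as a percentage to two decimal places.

New unemployment rate ≈ 8.29%.

Initially, labor force = 129.79 + 8.97 = 138.76 million, so u = 8.97/138.76 = 6.46%.
After the change, employed falls and unemployed rises by 2.54; labor force unchanged → E = 127.25, U = 11.51, labor force = 138.76 million.
New unemployment rate = 11.51 / 138.76 = 8.29%.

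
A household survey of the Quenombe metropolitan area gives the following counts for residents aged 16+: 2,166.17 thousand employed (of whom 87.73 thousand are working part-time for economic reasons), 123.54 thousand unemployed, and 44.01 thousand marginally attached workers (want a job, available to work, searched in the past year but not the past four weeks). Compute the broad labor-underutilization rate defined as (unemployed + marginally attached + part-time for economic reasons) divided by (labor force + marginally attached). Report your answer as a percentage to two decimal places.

Labor force = 2,166.17 + 123.54 = 2,289.71 thousand.
Numerator = 123.54 + 44.01 + 87.73 = 255.28 thousand.
Denominator = 2,289.71 + 44.01 = 2,333.72 thousand.
Broad rate = 255.28 / 2,333.72 = 10.94%.

Broad underutilization rate ≈ 10.94%.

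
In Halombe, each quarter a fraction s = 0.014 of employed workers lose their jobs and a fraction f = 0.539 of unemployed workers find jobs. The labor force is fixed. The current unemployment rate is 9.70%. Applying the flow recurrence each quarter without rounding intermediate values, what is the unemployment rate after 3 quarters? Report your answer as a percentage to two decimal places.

Unemployment rate after three quarters ≈ 3.17%.

With a fixed labor force, u_{t+1} = u_t + s·(1−u_t) − f·u_t = u_t·(1−s−f) + s.
Here 1−s−f = 0.447 and s = 0.014.
u_1 = 0.097000 × 0.447 + 0.014 = 0.057359.
u_2 = 0.057359 × 0.447 + 0.014 = 0.039639.
u_3 = 0.039639 × 0.447 + 0.014 = 0.031719.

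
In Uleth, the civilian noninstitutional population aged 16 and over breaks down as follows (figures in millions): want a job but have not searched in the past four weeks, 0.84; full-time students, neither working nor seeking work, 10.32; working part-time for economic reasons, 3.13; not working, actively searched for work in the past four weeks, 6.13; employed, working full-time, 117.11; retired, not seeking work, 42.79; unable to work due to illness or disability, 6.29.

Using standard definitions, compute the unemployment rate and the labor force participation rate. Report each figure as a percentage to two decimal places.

Unemployment rate ≈ 4.85%; labor force participation rate ≈ 67.72%.

Employed = 3.13 + 117.11 = 120.24 million (anyone who worked, including part-time for economic reasons, counts as employed).
Unemployed = 6.13 million.
Labor force = 120.24 + 6.13 = 126.37 million.
Not in labor force = 0.84 + 10.32 + 42.79 + 6.29 = 60.24 million (those not working and not actively searching are outside the labor force — including those who want a job but have given up searching).
Civilian working-age population = 126.37 + 60.24 = 186.61 million.
Unemployment rate = 6.13 / 126.37 = 4.85%.
Labor force participation rate = 126.37 / 186.61 = 67.72%.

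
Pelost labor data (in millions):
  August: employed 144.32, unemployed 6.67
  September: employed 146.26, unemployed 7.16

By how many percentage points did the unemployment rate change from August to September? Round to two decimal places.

August: labor force = 144.32 + 6.67 = 150.99; u = 6.67/150.99 = 4.42%.
September: labor force = 146.26 + 7.16 = 153.42; u = 7.16/153.42 = 4.67%.
Change = 4.67% − 4.42% = +0.25 pp.

The unemployment rate changed by +0.25 percentage points.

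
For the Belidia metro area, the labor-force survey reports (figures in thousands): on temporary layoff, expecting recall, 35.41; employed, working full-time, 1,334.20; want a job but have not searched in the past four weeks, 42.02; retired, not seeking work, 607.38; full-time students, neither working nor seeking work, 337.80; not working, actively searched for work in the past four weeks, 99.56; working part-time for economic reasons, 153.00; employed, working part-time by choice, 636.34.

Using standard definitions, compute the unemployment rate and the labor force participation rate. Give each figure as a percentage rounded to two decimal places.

Unemployment rate ≈ 5.98%; labor force participation rate ≈ 69.58%.

Employed = 1,334.20 + 153.00 + 636.34 = 2,123.54 thousand (anyone who worked, including part-time for economic reasons, counts as employed).
Unemployed = 35.41 + 99.56 = 134.97 thousand (jobless and actively searching, or on temporary layoff).
Labor force = 2,123.54 + 134.97 = 2,258.51 thousand.
Not in labor force = 42.02 + 607.38 + 337.80 = 987.20 thousand (those not working and not actively searching are outside the labor force — including those who want a job but have given up searching).
Civilian working-age population = 2,258.51 + 987.20 = 3,245.71 thousand.
Unemployment rate = 134.97 / 2,258.51 = 5.98%.
Labor force participation rate = 2,258.51 / 3,245.71 = 69.58%.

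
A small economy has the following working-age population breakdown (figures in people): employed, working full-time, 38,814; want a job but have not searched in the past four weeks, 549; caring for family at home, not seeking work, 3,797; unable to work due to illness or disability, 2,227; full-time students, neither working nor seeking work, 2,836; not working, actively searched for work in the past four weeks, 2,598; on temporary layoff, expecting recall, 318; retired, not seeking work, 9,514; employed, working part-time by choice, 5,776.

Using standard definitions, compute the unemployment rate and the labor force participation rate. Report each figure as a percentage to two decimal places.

Employed = 38,814 + 5,776 = 44,590.
Unemployed = 2,598 + 318 = 2,916 (jobless and actively searching, or on temporary layoff).
Labor force = 44,590 + 2,916 = 47,506.
Not in labor force = 549 + 3,797 + 2,227 + 2,836 + 9,514 = 18,923 (those not working and not actively searching are outside the labor force — including those who want a job but have given up searching).
Civilian working-age population = 47,506 + 18,923 = 66,429.
Unemployment rate = 2,916 / 47,506 = 6.14%.
Labor force participation rate = 47,506 / 66,429 = 71.51%.

Unemployment rate ≈ 6.14%; labor force participation rate ≈ 71.51%.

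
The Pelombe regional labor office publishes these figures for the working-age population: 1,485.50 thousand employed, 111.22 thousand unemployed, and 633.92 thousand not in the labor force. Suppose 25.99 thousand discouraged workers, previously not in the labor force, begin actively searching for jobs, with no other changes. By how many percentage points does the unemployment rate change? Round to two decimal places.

Initially, labor force = 1,485.50 + 111.22 = 1,596.72 thousand, so u = 111.22/1,596.72 = 6.97%.
After the change, unemployed and labor force both rise by 25.99 → E = 1,485.50, U = 137.21, labor force = 1,622.71 thousand.
New unemployment rate = 137.21 / 1,622.71 = 8.46%.
Change = 8.46% − 6.97% = +1.49 percentage points.

The unemployment rate changes by +1.49 percentage points.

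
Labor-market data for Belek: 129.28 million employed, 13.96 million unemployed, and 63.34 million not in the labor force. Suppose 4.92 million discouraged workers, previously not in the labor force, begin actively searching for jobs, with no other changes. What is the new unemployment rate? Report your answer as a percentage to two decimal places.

New unemployment rate ≈ 12.74%.

Initially, labor force = 129.28 + 13.96 = 143.24 million, so u = 13.96/143.24 = 9.75%.
After the change, unemployed and labor force both rise by 4.92 → E = 129.28, U = 18.88, labor force = 148.16 million.
New unemployment rate = 18.88 / 148.16 = 12.74%.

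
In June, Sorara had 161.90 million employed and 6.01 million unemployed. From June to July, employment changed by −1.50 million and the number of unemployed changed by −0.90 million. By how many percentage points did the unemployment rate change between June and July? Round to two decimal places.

June: labor force = 161.90 + 6.01 = 167.91; u = 6.01/167.91 = 3.58%.
July: labor force = 160.40 + 5.11 = 165.51; u = 5.11/165.51 = 3.09%.
Change = 3.09% − 3.58% = −0.49 pp.

The unemployment rate changed by −0.49 percentage points.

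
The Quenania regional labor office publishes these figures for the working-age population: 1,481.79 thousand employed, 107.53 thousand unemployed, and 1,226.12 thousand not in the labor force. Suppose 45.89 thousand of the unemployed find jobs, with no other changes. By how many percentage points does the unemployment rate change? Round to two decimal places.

Initially, labor force = 1,481.79 + 107.53 = 1,589.32 thousand, so u = 107.53/1,589.32 = 6.77%.
After the change, unemployed falls and employed rises by 45.89; labor force unchanged → E = 1,527.68, U = 61.64, labor force = 1,589.32 thousand.
New unemployment rate = 61.64 / 1,589.32 = 3.88%.
Change = 3.88% − 6.77% = −2.89 percentage points.

The unemployment rate changes by −2.89 percentage points.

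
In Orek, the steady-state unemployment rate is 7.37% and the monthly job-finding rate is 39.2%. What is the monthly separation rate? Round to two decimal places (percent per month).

From u* = s/(s+f): s = u·f/(1−u).
s = 0.0737 × 39.2 / (1 − 0.0737) = 2.8890 / 0.9263 ≈ 3.12% per month.

Separation rate ≈ 3.12% per month.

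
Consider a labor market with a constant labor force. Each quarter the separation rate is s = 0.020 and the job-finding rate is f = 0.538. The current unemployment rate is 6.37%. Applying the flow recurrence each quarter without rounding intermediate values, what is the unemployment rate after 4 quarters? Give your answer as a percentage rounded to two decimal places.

With a fixed labor force, u_{t+1} = u_t + s·(1−u_t) − f·u_t = u_t·(1−s−f) + s.
Here 1−s−f = 0.442 and s = 0.020.
u_1 = 0.063700 × 0.442 + 0.020 = 0.048155.
u_2 = 0.048155 × 0.442 + 0.020 = 0.041285.
u_3 = 0.041285 × 0.442 + 0.020 = 0.038248.
u_4 = 0.038248 × 0.442 + 0.020 = 0.036906.

Unemployment rate after four quarters ≈ 3.69%.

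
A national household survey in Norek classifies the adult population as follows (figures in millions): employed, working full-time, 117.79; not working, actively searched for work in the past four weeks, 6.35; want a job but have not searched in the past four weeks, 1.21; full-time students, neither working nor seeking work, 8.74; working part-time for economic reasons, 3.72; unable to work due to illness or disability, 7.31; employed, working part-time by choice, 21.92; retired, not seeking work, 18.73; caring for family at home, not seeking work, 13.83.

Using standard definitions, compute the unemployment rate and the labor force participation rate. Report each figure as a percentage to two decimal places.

Employed = 117.79 + 3.72 + 21.92 = 143.43 million (anyone who worked, including part-time for economic reasons, counts as employed).
Unemployed = 6.35 million.
Labor force = 143.43 + 6.35 = 149.78 million.
Not in labor force = 1.21 + 8.74 + 7.31 + 18.73 + 13.83 = 49.82 million (those not working and not actively searching are outside the labor force — including those who want a job but have given up searching).
Civilian working-age population = 149.78 + 49.82 = 199.60 million.
Unemployment rate = 6.35 / 149.78 = 4.24%.
Labor force participation rate = 149.78 / 199.60 = 75.04%.

Unemployment rate ≈ 4.24%; labor force participation rate ≈ 75.04%.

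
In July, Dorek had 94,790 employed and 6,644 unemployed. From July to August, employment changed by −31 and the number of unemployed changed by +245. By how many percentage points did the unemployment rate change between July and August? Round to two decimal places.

July: labor force = 94,790 + 6,644 = 101,434; u = 6,644/101,434 = 6.55%.
August: labor force = 94,759 + 6,889 = 101,648; u = 6,889/101,648 = 6.78%.
Change = 6.78% − 6.55% = +0.23 pp.

The unemployment rate changed by +0.23 percentage points.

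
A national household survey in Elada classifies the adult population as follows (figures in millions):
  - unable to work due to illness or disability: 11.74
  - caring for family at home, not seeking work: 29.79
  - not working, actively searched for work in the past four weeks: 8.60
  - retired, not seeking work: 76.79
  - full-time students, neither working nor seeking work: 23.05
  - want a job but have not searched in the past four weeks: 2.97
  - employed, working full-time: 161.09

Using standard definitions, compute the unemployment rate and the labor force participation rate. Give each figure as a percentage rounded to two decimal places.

Employed = 161.09 million.
Unemployed = 8.60 million.
Labor force = 161.09 + 8.60 = 169.69 million.
Not in labor force = 11.74 + 29.79 + 76.79 + 23.05 + 2.97 = 144.34 million (those not working and not actively searching are outside the labor force — including those who want a job but have given up searching).
Civilian working-age population = 169.69 + 144.34 = 314.03 million.
Unemployment rate = 8.60 / 169.69 = 5.07%.
Labor force participation rate = 169.69 / 314.03 = 54.04%.

Unemployment rate ≈ 5.07%; labor force participation rate ≈ 54.04%.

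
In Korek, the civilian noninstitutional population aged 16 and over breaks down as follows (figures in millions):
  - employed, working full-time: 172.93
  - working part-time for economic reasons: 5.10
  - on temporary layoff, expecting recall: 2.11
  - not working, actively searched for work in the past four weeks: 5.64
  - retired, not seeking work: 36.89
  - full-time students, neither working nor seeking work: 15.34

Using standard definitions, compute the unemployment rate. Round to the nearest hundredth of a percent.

Employed = 172.93 + 5.10 = 178.03 million (anyone who worked, including part-time for economic reasons, counts as employed).
Unemployed = 2.11 + 5.64 = 7.75 million (jobless and actively searching, or on temporary layoff).
Labor force = 178.03 + 7.75 = 185.78 million.
Unemployment rate = 7.75 / 185.78 = 4.17%.

Unemployment rate ≈ 4.17%.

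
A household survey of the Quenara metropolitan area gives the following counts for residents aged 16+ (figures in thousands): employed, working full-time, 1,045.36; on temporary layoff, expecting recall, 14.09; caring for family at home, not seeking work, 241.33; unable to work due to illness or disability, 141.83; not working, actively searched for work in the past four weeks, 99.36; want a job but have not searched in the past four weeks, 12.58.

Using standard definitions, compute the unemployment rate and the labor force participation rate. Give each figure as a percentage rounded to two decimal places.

Unemployment rate ≈ 9.79%; labor force participation rate ≈ 74.54%.

Employed = 1,045.36 thousand.
Unemployed = 14.09 + 99.36 = 113.45 thousand (jobless and actively searching, or on temporary layoff).
Labor force = 1,045.36 + 113.45 = 1,158.81 thousand.
Not in labor force = 241.33 + 141.83 + 12.58 = 395.74 thousand (those not working and not actively searching are outside the labor force — including those who want a job but have given up searching).
Civilian working-age population = 1,158.81 + 395.74 = 1,554.55 thousand.
Unemployment rate = 113.45 / 1,158.81 = 9.79%.
Labor force participation rate = 1,158.81 / 1,554.55 = 74.54%.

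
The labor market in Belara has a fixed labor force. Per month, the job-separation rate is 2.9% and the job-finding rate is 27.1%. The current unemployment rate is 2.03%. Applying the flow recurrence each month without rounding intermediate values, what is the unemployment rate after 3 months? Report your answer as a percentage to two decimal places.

With a fixed labor force, u_{t+1} = u_t + s·(1−u_t) − f·u_t = u_t·(1−s−f) + s.
Here 1−s−f = 0.700 and s = 0.029.
u_1 = 0.020300 × 0.700 + 0.029 = 0.043210.
u_2 = 0.043210 × 0.700 + 0.029 = 0.059247.
u_3 = 0.059247 × 0.700 + 0.029 = 0.070473.

Unemployment rate after three months ≈ 7.05%.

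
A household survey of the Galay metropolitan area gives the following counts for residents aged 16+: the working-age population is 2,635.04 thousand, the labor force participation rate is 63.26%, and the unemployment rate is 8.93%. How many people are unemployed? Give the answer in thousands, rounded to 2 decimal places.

About 148.86 thousand are unemployed.

Labor force = 0.6326 × 2,635.04 = 1,666.93 thousand.
Unemployed = 0.0893 × 1,666.93 ≈ 148.86 thousand.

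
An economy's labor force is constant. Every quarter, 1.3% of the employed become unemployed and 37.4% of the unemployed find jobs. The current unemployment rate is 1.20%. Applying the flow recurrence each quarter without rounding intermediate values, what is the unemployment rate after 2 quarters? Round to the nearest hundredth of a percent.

With a fixed labor force, u_{t+1} = u_t + s·(1−u_t) − f·u_t = u_t·(1−s−f) + s.
Here 1−s−f = 0.613 and s = 0.013.
u_1 = 0.012000 × 0.613 + 0.013 = 0.020356.
u_2 = 0.020356 × 0.613 + 0.013 = 0.025478.

Unemployment rate after two quarters ≈ 2.55%.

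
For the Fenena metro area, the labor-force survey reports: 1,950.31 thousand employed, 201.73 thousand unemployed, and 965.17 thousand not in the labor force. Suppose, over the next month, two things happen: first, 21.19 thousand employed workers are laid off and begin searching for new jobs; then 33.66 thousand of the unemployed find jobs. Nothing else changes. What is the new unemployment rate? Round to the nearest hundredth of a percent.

Initially, labor force = 1,950.31 + 201.73 = 2,152.04 thousand, so u = 201.73/2,152.04 = 9.37%.
After the first change, employed falls and unemployed rises by 21.19; labor force unchanged → E = 1,929.12, U = 222.92, labor force = 2,152.04 thousand.
After the second change, unemployed falls and employed rises by 33.66; labor force unchanged → E = 1,962.78, U = 189.26, labor force = 2,152.04 thousand.
New unemployment rate = 189.26 / 2,152.04 = 8.79%.

New unemployment rate ≈ 8.79%.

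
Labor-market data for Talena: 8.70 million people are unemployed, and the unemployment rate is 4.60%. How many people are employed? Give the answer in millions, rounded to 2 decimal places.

Labor force = U / u = 8.70 / 0.0460 ≈ 189.13 million.
Employed = labor force − unemployed = 189.13 − 8.70 = 180.43 million.

About 180.43 million are employed.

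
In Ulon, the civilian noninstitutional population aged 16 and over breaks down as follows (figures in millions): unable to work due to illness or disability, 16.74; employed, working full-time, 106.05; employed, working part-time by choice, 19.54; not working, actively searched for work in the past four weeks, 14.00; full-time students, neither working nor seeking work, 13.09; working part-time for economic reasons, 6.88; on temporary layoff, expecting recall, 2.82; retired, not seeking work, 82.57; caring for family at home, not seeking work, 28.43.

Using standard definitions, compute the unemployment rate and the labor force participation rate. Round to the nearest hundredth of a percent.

Unemployment rate ≈ 11.27%; labor force participation rate ≈ 51.46%.

Employed = 106.05 + 19.54 + 6.88 = 132.47 million (anyone who worked, including part-time for economic reasons, counts as employed).
Unemployed = 14.00 + 2.82 = 16.82 million (jobless and actively searching, or on temporary layoff).
Labor force = 132.47 + 16.82 = 149.29 million.
Not in labor force = 16.74 + 13.09 + 82.57 + 28.43 = 140.83 million (those not working and not actively searching are outside the labor force).
Civilian working-age population = 149.29 + 140.83 = 290.12 million.
Unemployment rate = 16.82 / 149.29 = 11.27%.
Labor force participation rate = 149.29 / 290.12 = 51.46%.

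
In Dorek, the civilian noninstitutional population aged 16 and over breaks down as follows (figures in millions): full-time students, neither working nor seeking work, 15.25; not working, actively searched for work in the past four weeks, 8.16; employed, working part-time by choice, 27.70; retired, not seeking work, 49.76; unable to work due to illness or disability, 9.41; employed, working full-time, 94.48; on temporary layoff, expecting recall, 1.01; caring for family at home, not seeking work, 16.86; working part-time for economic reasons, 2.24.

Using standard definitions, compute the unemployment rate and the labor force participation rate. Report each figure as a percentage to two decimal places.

Unemployment rate ≈ 6.86%; labor force participation rate ≈ 59.41%.

Employed = 27.70 + 94.48 + 2.24 = 124.42 million (anyone who worked, including part-time for economic reasons, counts as employed).
Unemployed = 8.16 + 1.01 = 9.17 million (jobless and actively searching, or on temporary layoff).
Labor force = 124.42 + 9.17 = 133.59 million.
Not in labor force = 15.25 + 49.76 + 9.41 + 16.86 = 91.28 million (those not working and not actively searching are outside the labor force).
Civilian working-age population = 133.59 + 91.28 = 224.87 million.
Unemployment rate = 9.17 / 133.59 = 6.86%.
Labor force participation rate = 133.59 / 224.87 = 59.41%.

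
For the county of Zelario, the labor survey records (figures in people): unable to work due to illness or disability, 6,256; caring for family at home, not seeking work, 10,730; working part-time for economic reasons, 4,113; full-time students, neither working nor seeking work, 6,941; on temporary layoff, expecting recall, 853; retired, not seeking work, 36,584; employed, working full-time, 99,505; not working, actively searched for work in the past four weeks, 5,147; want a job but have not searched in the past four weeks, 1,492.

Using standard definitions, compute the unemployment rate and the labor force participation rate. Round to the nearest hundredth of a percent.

Employed = 4,113 + 99,505 = 103,618 (anyone who worked, including part-time for economic reasons, counts as employed).
Unemployed = 853 + 5,147 = 6,000 (jobless and actively searching, or on temporary layoff).
Labor force = 103,618 + 6,000 = 109,618.
Not in labor force = 6,256 + 10,730 + 6,941 + 36,584 + 1,492 = 62,003 (those not working and not actively searching are outside the labor force — including those who want a job but have given up searching).
Civilian working-age population = 109,618 + 62,003 = 171,621.
Unemployment rate = 6,000 / 109,618 = 5.47%.
Labor force participation rate = 109,618 / 171,621 = 63.87%.

Unemployment rate ≈ 5.47%; labor force participation rate ≈ 63.87%.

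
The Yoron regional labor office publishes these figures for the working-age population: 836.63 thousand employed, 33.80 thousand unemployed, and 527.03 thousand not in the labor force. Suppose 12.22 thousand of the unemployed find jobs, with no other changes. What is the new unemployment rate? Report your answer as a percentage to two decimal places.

New unemployment rate ≈ 2.48%.

Initially, labor force = 836.63 + 33.80 = 870.43 thousand, so u = 33.80/870.43 = 3.88%.
After the change, unemployed falls and employed rises by 12.22; labor force unchanged → E = 848.85, U = 21.58, labor force = 870.43 thousand.
New unemployment rate = 21.58 / 870.43 = 2.48%.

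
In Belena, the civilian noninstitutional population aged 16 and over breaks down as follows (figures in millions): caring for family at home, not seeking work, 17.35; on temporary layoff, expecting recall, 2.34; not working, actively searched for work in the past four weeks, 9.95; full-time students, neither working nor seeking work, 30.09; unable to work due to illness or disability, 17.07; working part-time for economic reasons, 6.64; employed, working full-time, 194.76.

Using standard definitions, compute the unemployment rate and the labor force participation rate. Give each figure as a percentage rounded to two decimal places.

Employed = 6.64 + 194.76 = 201.40 million (anyone who worked, including part-time for economic reasons, counts as employed).
Unemployed = 2.34 + 9.95 = 12.29 million (jobless and actively searching, or on temporary layoff).
Labor force = 201.40 + 12.29 = 213.69 million.
Not in labor force = 17.35 + 30.09 + 17.07 = 64.51 million (those not working and not actively searching are outside the labor force).
Civilian working-age population = 213.69 + 64.51 = 278.20 million.
Unemployment rate = 12.29 / 213.69 = 5.75%.
Labor force participation rate = 213.69 / 278.20 = 76.81%.

Unemployment rate ≈ 5.75%; labor force participation rate ≈ 76.81%.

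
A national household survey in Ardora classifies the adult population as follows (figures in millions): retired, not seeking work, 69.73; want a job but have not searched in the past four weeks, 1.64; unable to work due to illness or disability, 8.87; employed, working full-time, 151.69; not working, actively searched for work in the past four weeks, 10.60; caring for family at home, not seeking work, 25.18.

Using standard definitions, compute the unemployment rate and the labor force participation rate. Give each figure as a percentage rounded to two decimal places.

Unemployment rate ≈ 6.53%; labor force participation rate ≈ 60.62%.

Employed = 151.69 million.
Unemployed = 10.60 million.
Labor force = 151.69 + 10.60 = 162.29 million.
Not in labor force = 69.73 + 1.64 + 8.87 + 25.18 = 105.42 million (those not working and not actively searching are outside the labor force — including those who want a job but have given up searching).
Civilian working-age population = 162.29 + 105.42 = 267.71 million.
Unemployment rate = 10.60 / 162.29 = 6.53%.
Labor force participation rate = 162.29 / 267.71 = 60.62%.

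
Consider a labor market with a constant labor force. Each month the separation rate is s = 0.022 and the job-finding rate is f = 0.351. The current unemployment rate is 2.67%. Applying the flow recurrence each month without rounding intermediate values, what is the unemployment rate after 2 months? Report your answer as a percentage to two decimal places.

Unemployment rate after two months ≈ 4.63%.

With a fixed labor force, u_{t+1} = u_t + s·(1−u_t) − f·u_t = u_t·(1−s−f) + s.
Here 1−s−f = 0.627 and s = 0.022.
u_1 = 0.026700 × 0.627 + 0.022 = 0.038741.
u_2 = 0.038741 × 0.627 + 0.022 = 0.046291.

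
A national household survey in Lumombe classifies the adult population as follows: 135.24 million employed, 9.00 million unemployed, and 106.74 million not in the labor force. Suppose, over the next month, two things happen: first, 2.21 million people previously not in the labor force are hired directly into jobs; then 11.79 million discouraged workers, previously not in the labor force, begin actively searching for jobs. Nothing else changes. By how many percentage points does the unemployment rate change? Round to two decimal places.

The unemployment rate changes by +6.90 percentage points.

Initially, labor force = 135.24 + 9.00 = 144.24 million, so u = 9.00/144.24 = 6.24%.
After the first change, employed and labor force both rise by 2.21; unemployed unchanged → E = 137.45, U = 9.00, labor force = 146.45 million.
After the second change, unemployed and labor force both rise by 11.79 → E = 137.45, U = 20.79, labor force = 158.24 million.
New unemployment rate = 20.79 / 158.24 = 13.14%.
Change = 13.14% − 6.24% = +6.90 percentage points.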